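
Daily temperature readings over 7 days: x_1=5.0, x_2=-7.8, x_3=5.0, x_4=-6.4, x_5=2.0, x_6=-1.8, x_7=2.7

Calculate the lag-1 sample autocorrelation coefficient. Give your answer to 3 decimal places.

-0.801

Mean x̄ = (5.0 − 7.8 + 5.0 − 6.4 + 2.0 − 1.8 + 2.7)/7 = -0.1857
Deviations from mean: 5.1857, -7.6143, 5.1857, -6.2143, 2.1857, -1.6143, 2.8857
Σ(x_t−x̄)(x_{t+1}−x̄) = (-39.4855) + (-39.4855) + (-32.2255) + (-13.5827) + (-3.5284) + (-4.6584) = -132.9659
Denominator Σ(x_t−x̄)² = 166.0886
r_1 = -132.9659 / 166.0886 = -0.801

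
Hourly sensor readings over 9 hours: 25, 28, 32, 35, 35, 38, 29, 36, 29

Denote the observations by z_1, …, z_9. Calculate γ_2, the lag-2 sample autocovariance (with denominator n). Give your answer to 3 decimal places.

3.442

Mean z̄ = (25 + 28 + 32 + 35 + 35 + 38 + 29 + 36 + 29)/9 = 31.8889
Σ_{t=1}^{7}(z_t−z̄)(z_{t+2}−z̄) = 30.9753
γ_2 = 30.9753 / 9 = 3.442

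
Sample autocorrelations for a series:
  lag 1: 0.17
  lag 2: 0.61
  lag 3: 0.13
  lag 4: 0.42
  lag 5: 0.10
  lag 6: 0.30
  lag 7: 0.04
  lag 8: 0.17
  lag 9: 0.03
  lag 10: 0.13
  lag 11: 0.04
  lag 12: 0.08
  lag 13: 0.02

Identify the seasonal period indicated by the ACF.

The largest autocorrelation is r_2 = 0.61, with weaker echoes at lags 4 (0.42) and 6 (0.30); the remaining lags stay at or below 0.17.
The dominant spike at lag 2 indicates a seasonal period of 2.

2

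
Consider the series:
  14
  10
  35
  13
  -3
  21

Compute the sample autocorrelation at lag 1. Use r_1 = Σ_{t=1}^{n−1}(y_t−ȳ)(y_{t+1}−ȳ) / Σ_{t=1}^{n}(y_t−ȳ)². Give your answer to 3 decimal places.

-0.262

Mean ȳ = (14 + 10 + 35 + 13 − 3 + 21)/6 = 15.0000
Deviations from mean: -1.0000, -5.0000, 20.0000, -2.0000, -18.0000, 6.0000
Σ(y_t−ȳ)(y_{t+1}−ȳ) = (5.0000) + (-100.0000) + (-40.0000) + (36.0000) + (-108.0000) = -207.0000
Denominator Σ(y_t−ȳ)² = 790.0000
r_1 = -207.0000 / 790.0000 = -0.262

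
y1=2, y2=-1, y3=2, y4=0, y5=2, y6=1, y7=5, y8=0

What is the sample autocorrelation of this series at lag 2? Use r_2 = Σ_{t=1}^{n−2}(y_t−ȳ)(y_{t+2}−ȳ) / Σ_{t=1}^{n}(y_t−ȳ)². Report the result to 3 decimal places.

0.308

Mean ȳ = (2 − 1 + 2 + 0 + 2 + 1 + 5 + 0)/8 = 1.3750
Deviations from mean: 0.6250, -2.3750, 0.6250, -1.3750, 0.6250, -0.3750, 3.6250, -1.3750
Numerator Σ_{t=1}^{6}(y_t−ȳ)(y_{t+2}−ȳ) = 7.3438
Denominator Σ(y_t−ȳ)² = 23.8750
r_2 = 7.3438 / 23.8750 = 0.308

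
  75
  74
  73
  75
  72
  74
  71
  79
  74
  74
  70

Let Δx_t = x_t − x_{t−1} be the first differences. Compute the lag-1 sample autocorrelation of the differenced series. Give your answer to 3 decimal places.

-0.638

First differences Δx: -1, -1, 2, -3, 2, -3, 8, -5, 0, -4
Mean of differences = -0.5000
Numerator Σ(Δx_t−Δx̄)(Δx_{t+1}−Δx̄) = -83.2500
Denominator Σ(Δx_t−Δx̄)² = 130.5000
r_1(Δx) = -83.2500 / 130.5000 = -0.638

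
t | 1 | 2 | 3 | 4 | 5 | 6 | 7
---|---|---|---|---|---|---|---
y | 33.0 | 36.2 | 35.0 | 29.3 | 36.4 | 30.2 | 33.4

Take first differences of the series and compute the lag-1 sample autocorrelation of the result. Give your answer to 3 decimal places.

-0.705

First differences Δy: 3.2, -1.2, -5.7, 7.1, -6.2, 3.2
Mean of differences = 0.0667
Numerator Σ(Δy_t−Δȳ)(Δy_{t+1}−Δȳ) = -100.9344
Denominator Σ(Δy_t−Δȳ)² = 143.2333
r_1(Δy) = -100.9344 / 143.2333 = -0.705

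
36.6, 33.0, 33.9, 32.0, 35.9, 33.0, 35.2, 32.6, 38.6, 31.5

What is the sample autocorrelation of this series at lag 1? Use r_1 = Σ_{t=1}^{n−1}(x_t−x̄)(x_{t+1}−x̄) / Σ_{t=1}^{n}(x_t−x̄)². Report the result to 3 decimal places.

Mean x̄ = (36.6 + 33.0 + 33.9 + 32.0 + 35.9 + 33.0 + 35.2 + 32.6 + 38.6 + 31.5)/10 = 34.2300
Numerator Σ_{t=1}^{9}(x_t−x̄)(x_{t+1}−x̄) = -29.3789
Denominator Σ(x_t−x̄)² = 46.6610
r_1 = -29.3789 / 46.6610 = -0.630

-0.630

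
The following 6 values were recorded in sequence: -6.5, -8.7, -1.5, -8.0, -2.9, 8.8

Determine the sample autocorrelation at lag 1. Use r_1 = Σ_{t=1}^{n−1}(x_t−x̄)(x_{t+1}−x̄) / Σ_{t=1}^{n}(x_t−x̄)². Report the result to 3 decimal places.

Mean x̄ = (-6.5 − 8.7 − 1.5 − 8.0 − 2.9 + 8.8)/6 = -3.1333
Deviations from mean: -3.3667, -5.5667, 1.6333, -4.8667, 0.2333, 11.9333
Σ(x_t−x̄)(x_{t+1}−x̄) = (18.7411) + (-9.0922) + (-7.9489) + (-1.1356) + (2.7844) = 3.3489
Denominator Σ(x_t−x̄)² = 211.1333
r_1 = 3.3489 / 211.1333 = 0.016

0.016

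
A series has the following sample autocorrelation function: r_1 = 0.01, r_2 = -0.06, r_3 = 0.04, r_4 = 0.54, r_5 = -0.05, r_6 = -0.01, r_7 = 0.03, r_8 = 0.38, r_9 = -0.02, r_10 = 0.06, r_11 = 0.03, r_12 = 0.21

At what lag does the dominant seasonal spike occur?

The largest autocorrelation is r_4 = 0.54, with weaker echoes at lags 8 (0.38) and 12 (0.21); the remaining lags stay at or below 0.06.
The dominant spike at lag 4 indicates a seasonal period of 4.

4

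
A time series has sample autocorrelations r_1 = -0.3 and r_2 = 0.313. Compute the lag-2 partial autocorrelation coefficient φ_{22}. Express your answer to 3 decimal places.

φ_{22} = (r_2 − r_1²) / (1 − r_1²)
r_1² = (-0.3)² = 0.09
Numerator = 0.313 − 0.0900 = 0.2230; denominator = 1 − 0.0900 = 0.9100
φ_{22} = 0.2230 / 0.9100 = 0.245

0.245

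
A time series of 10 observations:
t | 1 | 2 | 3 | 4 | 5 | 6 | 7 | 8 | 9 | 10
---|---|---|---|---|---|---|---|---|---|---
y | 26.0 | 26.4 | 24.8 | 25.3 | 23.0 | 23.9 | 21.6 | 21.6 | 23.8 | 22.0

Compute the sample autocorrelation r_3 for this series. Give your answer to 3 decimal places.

0.133

Mean ȳ = (26.0 + 26.4 + 24.8 + 25.3 + 23.0 + 23.9 + 21.6 + 21.6 + 23.8 + 22.0)/10 = 23.8400
Σ(y_t−ȳ)(y_{t+3}−ȳ) = (3.1536) + (-2.1504) + (0.0576) + (-3.2704) + (1.8816) + (-0.0024) + (4.1216) = 3.7912
Denominator Σ(y_t−ȳ)² = 28.4040
r_3 = 3.7912 / 28.4040 = 0.133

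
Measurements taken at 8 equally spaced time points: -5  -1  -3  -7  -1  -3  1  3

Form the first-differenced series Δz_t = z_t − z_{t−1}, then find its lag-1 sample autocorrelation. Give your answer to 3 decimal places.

First differences Δz: 4, -2, -4, 6, -2, 4, 2
Mean of differences = 1.1429
Numerator Σ(Δz_t−Δz̄)(Δz_{t+1}−Δz̄) = -39.5918
Denominator Σ(Δz_t−Δz̄)² = 86.8571
r_1(Δz) = -39.5918 / 86.8571 = -0.456

-0.456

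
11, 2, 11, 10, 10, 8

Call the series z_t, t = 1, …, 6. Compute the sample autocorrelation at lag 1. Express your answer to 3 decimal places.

Mean z̄ = (11 + 2 + 11 + 10 + 10 + 8)/6 = 8.6667
Deviations from mean: 2.3333, -6.6667, 2.3333, 1.3333, 1.3333, -0.6667
Σ(z_t−z̄)(z_{t+1}−z̄) = (-15.5556) + (-15.5556) + (3.1111) + (1.7778) + (-0.8889) = -27.1111
Denominator Σ(z_t−z̄)² = 59.3333
r_1 = -27.1111 / 59.3333 = -0.457

-0.457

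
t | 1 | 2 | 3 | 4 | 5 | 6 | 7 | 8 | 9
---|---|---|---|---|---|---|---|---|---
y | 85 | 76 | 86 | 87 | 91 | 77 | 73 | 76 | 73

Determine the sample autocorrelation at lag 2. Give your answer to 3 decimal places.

Mean ȳ = (85 + 76 + 86 + 87 + 91 + 77 + 73 + 76 + 73)/9 = 80.4444
Σ(y_t−ȳ)(y_{t+2}−ȳ) = (25.3086) + (-29.1358) + (58.6420) + (-22.5802) + (-78.5802) + (15.3086) + (55.4198) = 24.3827
Denominator Σ(y_t−ȳ)² = 368.2222
r_2 = 24.3827 / 368.2222 = 0.066

0.066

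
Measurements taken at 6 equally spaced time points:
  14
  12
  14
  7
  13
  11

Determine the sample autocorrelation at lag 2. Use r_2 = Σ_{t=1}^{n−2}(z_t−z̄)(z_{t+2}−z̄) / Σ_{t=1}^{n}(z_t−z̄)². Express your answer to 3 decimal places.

0.300

Mean z̄ = (14 + 12 + 14 + 7 + 13 + 11)/6 = 11.8333
Deviations from mean: 2.1667, 0.1667, 2.1667, -4.8333, 1.1667, -0.8333
Numerator Σ_{t=1}^{4}(z_t−z̄)(z_{t+2}−z̄) = 10.4444
Denominator Σ(z_t−z̄)² = 34.8333
r_2 = 10.4444 / 34.8333 = 0.300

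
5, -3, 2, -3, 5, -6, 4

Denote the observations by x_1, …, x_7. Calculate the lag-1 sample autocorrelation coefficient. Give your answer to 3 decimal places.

Mean x̄ = (5 − 3 + 2 − 3 + 5 − 6 + 4)/7 = 0.5714
Deviations from mean: 4.4286, -3.5714, 1.4286, -3.5714, 4.4286, -6.5714, 3.4286
Numerator Σ_{t=1}^{6}(x_t−x̄)(x_{t+1}−x̄) = -93.4694
Denominator Σ(x_t−x̄)² = 121.7143
r_1 = -93.4694 / 121.7143 = -0.768

-0.768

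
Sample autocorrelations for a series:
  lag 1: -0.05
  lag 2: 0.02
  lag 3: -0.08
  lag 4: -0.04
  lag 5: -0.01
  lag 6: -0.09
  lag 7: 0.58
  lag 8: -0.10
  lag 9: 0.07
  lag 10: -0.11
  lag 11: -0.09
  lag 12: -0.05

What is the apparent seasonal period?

7

The largest autocorrelation is r_7 = 0.58; the remaining lags stay at or below 0.07.
The dominant spike at lag 7 indicates a seasonal period of 7.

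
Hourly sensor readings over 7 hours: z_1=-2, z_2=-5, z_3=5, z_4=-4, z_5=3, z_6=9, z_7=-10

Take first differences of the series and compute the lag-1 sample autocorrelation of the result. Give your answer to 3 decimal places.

-0.381

First differences Δz: -3, 10, -9, 7, 6, -19
Mean of differences = -1.3333
Numerator Σ(Δz_t−Δz̄)(Δz_{t+1}−Δz̄) = -238.1111
Denominator Σ(Δz_t−Δz̄)² = 625.3333
r_1(Δz) = -238.1111 / 625.3333 = -0.381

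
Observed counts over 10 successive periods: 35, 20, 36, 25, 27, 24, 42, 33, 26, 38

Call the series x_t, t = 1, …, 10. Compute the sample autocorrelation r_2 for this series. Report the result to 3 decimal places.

0.020

Mean x̄ = (35 + 20 + 36 + 25 + 27 + 24 + 42 + 33 + 26 + 38)/10 = 30.6000
Numerator Σ_{t=1}^{8}(x_t−x̄)(x_{t+2}−x̄) = 9.0800
Denominator Σ(x_t−x̄)² = 460.4000
r_2 = 9.0800 / 460.4000 = 0.020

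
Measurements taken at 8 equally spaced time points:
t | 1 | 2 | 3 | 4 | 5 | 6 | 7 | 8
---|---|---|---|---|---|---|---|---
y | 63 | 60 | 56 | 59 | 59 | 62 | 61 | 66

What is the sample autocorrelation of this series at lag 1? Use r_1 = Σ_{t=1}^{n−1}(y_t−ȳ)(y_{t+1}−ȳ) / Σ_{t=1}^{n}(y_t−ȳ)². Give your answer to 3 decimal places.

0.200

Mean ȳ = (63 + 60 + 56 + 59 + 59 + 62 + 61 + 66)/8 = 60.7500
Deviations from mean: 2.2500, -0.7500, -4.7500, -1.7500, -1.7500, 1.2500, 0.2500, 5.2500
Numerator Σ_{t=1}^{7}(y_t−ȳ)(y_{t+1}−ȳ) = 12.6875
Denominator Σ(y_t−ȳ)² = 63.5000
r_1 = 12.6875 / 63.5000 = 0.200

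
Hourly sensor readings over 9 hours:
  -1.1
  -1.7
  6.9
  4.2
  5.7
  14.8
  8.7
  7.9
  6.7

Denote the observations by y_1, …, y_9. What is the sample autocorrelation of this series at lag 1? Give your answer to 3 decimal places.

Mean ȳ = (-1.1 − 1.7 + 6.9 + 4.2 + 5.7 + 14.8 + 8.7 + 7.9 + 6.7)/9 = 5.7889
Numerator Σ_{t=1}^{8}(y_t−ȳ)(y_{t+1}−ȳ) = 75.1454
Denominator Σ(y_t−ȳ)² = 202.2689
r_1 = 75.1454 / 202.2689 = 0.372

0.372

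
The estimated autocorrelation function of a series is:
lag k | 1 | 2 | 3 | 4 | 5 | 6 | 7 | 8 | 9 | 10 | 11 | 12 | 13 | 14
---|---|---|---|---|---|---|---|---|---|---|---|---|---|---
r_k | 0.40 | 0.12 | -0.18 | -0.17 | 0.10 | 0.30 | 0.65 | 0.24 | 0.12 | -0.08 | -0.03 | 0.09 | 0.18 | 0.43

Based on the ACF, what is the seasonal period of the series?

7

The largest autocorrelation is r_7 = 0.65, with a weaker echo at lag 14 (0.43); the remaining lags stay at or below 0.40. The elevated value at lag 1 (0.40), dropping to 0.12 at lag 2, reflects decaying short-term dependence rather than seasonality.
The dominant spike at lag 7 indicates a seasonal period of 7.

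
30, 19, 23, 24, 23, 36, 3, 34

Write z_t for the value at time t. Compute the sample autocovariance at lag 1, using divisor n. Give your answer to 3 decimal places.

-62.375

Mean z̄ = (30 + 19 + 23 + 24 + 23 + 36 + 3 + 34)/8 = 24.0000
Deviations: 6.0000, -5.0000, -1.0000, 0.0000, -1.0000, 12.0000, -21.0000, 10.0000
Σ_{t=1}^{7}(z_t−z̄)(z_{t+1}−z̄) = -499.0000
γ_1 = -499.0000 / 8 = -62.375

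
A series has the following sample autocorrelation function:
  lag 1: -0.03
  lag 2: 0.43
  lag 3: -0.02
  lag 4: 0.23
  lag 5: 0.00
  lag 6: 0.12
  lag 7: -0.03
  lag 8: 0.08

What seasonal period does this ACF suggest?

The largest autocorrelation is r_2 = 0.43, with a weaker echo at lag 4 (0.23); the remaining lags stay at or below 0.12.
The dominant spike at lag 2 indicates a seasonal period of 2.

2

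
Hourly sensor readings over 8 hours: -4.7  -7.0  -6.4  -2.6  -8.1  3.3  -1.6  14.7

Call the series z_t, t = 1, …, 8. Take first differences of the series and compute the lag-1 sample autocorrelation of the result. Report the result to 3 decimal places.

-0.579

First differences Δz: -2.3, 0.6, 3.8, -5.5, 11.4, -4.9, 16.3
Mean of differences = 2.7714
Numerator Σ(Δz_t−Δz̄)(Δz_{t+1}−Δz̄) = -241.0765
Denominator Σ(Δz_t−Δz̄)² = 416.2343
r_1(Δz) = -241.0765 / 416.2343 = -0.579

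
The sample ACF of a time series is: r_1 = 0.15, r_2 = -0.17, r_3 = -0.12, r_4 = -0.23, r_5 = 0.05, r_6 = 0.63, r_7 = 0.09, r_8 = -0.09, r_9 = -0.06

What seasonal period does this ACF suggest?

The largest autocorrelation is r_6 = 0.63; the remaining lags stay at or below 0.15.
The dominant spike at lag 6 indicates a seasonal period of 6.

6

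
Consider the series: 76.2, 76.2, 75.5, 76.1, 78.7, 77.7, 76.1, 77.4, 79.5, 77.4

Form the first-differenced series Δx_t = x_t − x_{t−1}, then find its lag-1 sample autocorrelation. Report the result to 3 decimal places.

-0.189

First differences Δx: 0.0, -0.7, 0.6, 2.6, -1.0, -1.6, 1.3, 2.1, -2.1
Mean of differences = 0.1333
Numerator Σ(Δx_t−Δx̄)(Δx_{t+1}−Δx̄) = -4.0778
Denominator Σ(Δx_t−Δx̄)² = 21.5200
r_1(Δx) = -4.0778 / 21.5200 = -0.189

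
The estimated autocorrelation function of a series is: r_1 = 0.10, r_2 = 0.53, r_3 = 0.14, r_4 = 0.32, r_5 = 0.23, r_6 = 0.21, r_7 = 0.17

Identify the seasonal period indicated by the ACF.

The largest autocorrelation is r_2 = 0.53, with a weaker echo at lag 4 (0.32); the remaining lags stay at or below 0.23.
The dominant spike at lag 2 indicates a seasonal period of 2.

2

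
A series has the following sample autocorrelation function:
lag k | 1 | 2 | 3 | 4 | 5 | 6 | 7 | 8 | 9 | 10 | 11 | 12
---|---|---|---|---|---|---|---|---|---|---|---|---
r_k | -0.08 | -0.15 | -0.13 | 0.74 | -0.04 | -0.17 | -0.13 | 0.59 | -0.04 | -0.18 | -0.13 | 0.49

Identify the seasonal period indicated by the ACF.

The largest autocorrelation is r_4 = 0.74, with weaker echoes at lags 8 (0.59) and 12 (0.49); the remaining lags stay at or below -0.04.
The dominant spike at lag 4 indicates a seasonal period of 4.

4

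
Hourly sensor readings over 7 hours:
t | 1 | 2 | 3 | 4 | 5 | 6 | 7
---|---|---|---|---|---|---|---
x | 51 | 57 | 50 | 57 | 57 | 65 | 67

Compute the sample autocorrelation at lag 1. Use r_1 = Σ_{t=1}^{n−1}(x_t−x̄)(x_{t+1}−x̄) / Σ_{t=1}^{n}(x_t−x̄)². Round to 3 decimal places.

0.321

Mean x̄ = (51 + 57 + 50 + 57 + 57 + 65 + 67)/7 = 57.7143
Deviations from mean: -6.7143, -0.7143, -7.7143, -0.7143, -0.7143, 7.2857, 9.2857
Σ(x_t−x̄)(x_{t+1}−x̄) = (4.7959) + (5.5102) + (5.5102) + (0.5102) + (-5.2041) + (67.6531) = 78.7755
Denominator Σ(x_t−x̄)² = 245.4286
r_1 = 78.7755 / 245.4286 = 0.321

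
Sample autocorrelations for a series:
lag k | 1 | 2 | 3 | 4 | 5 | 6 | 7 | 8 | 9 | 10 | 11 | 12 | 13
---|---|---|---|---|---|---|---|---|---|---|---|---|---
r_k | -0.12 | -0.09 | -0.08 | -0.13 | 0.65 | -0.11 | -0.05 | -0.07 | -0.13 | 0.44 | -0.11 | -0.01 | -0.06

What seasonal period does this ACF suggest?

The largest autocorrelation is r_5 = 0.65, with a weaker echo at lag 10 (0.44); the remaining lags stay at or below -0.01.
The dominant spike at lag 5 indicates a seasonal period of 5.

5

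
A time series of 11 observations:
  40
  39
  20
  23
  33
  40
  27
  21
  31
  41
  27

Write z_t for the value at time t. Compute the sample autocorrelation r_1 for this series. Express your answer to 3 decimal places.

Mean z̄ = (40 + 39 + 20 + 23 + 33 + 40 + 27 + 21 + 31 + 41 + 27)/11 = 31.0909
Numerator Σ_{t=1}^{10}(z_t−z̄)(z_{t+1}−z̄) = 38.3554
Denominator Σ(z_t−z̄)² = 646.9091
r_1 = 38.3554 / 646.9091 = 0.059

0.059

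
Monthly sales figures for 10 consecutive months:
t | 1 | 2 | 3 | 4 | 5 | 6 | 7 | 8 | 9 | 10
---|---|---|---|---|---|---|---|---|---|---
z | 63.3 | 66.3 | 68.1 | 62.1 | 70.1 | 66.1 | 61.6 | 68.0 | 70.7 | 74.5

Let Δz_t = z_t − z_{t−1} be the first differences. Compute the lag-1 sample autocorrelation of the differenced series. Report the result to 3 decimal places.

First differences Δz: 3.0, 1.8, -6.0, 8.0, -4.0, -4.5, 6.4, 2.7, 3.8
Mean of differences = 1.2444
Numerator Σ(Δz_t−Δz̄)(Δz_{t+1}−Δz̄) = -75.6842
Denominator Σ(Δz_t−Δz̄)² = 197.2422
r_1(Δz) = -75.6842 / 197.2422 = -0.384

-0.384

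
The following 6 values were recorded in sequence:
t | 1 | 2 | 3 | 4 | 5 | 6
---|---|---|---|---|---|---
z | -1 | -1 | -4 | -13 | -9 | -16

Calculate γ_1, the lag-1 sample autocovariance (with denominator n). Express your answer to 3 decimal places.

11.037

Mean z̄ = (-1 − 1 − 4 − 13 − 9 − 16)/6 = -7.3333
Σ_{t=1}^{5}(z_t−z̄)(z_{t+1}−z̄) = 66.2222
γ_1 = 66.2222 / 6 = 11.037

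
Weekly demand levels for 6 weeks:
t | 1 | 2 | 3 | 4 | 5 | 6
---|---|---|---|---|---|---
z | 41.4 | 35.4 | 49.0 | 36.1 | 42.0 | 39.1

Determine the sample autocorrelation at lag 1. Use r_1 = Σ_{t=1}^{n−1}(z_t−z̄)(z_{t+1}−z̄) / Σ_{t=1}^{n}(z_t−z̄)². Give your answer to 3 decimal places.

Mean z̄ = (41.4 + 35.4 + 49.0 + 36.1 + 42.0 + 39.1)/6 = 40.5000
Σ(z_t−z̄)(z_{t+1}−z̄) = (-4.5900) + (-43.3500) + (-37.4000) + (-6.6000) + (-2.1000) = -94.0400
Denominator Σ(z_t−z̄)² = 122.6400
r_1 = -94.0400 / 122.6400 = -0.767

-0.767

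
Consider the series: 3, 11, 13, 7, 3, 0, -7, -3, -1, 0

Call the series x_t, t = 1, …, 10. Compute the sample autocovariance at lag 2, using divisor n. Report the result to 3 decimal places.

Mean x̄ = (3 + 11 + 13 + 7 + 3 + 0 − 7 − 3 − 1 + 0)/10 = 2.6000
Σ_{t=1}^{8}(x_t−x̄)(x_{t+2}−x̄) = 93.6800
γ_2 = 93.6800 / 10 = 9.368

9.368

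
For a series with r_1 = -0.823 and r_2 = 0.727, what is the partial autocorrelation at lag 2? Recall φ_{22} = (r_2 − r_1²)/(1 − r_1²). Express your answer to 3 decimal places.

0.154

φ_{22} = (r_2 − r_1²) / (1 − r_1²)
r_1² = (-0.823)² = 0.677329
Numerator = 0.727 − 0.6773 = 0.0497; denominator = 1 − 0.6773 = 0.3227
φ_{22} = 0.0497 / 0.3227 = 0.154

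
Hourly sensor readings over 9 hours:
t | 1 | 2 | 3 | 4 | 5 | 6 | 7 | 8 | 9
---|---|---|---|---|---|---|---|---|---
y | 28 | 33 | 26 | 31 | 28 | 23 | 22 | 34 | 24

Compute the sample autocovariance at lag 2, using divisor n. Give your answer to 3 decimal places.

Mean ȳ = (28 + 33 + 26 + 31 + 28 + 23 + 22 + 34 + 24)/9 = 27.6667
Σ_{t=1}^{7}(y_t−ȳ)(y_{t+2}−ȳ) = -9.5556
γ_2 = -9.5556 / 9 = -1.062

-1.062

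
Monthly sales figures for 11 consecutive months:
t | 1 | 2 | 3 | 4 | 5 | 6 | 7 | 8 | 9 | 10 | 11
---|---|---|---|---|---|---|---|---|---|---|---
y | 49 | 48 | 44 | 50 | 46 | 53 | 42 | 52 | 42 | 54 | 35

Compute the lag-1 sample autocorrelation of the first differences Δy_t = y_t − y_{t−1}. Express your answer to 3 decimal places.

First differences Δy: -1, -4, 6, -4, 7, -11, 10, -10, 12, -19
Mean of differences = -1.4000
Numerator Σ(Δy_t−Δȳ)(Δy_{t+1}−Δȳ) = -700.5600
Denominator Σ(Δy_t−Δȳ)² = 924.4000
r_1(Δy) = -700.5600 / 924.4000 = -0.758

-0.758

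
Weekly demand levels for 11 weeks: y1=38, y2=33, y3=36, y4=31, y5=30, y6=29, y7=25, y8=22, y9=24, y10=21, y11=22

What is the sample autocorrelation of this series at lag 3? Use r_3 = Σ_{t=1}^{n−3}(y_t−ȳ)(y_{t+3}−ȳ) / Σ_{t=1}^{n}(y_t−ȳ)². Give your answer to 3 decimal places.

Mean ȳ = (38 + 33 + 36 + 31 + 30 + 29 + 25 + 22 + 24 + 21 + 22)/11 = 28.2727
Numerator Σ_{t=1}^{8}(y_t−ȳ)(y_{t+3}−ȳ) = 80.5950
Denominator Σ(y_t−ȳ)² = 348.1818
r_3 = 80.5950 / 348.1818 = 0.231

0.231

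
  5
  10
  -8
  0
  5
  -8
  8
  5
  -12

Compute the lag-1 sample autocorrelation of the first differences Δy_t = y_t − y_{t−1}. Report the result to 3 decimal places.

-0.426

First differences Δy: 5, -18, 8, 5, -13, 16, -3, -17
Mean of differences = -2.1250
Numerator Σ(Δy_t−Δȳ)(Δy_{t+1}−Δȳ) = -479.1406
Denominator Σ(Δy_t−Δȳ)² = 1124.8750
r_1(Δy) = -479.1406 / 1124.8750 = -0.426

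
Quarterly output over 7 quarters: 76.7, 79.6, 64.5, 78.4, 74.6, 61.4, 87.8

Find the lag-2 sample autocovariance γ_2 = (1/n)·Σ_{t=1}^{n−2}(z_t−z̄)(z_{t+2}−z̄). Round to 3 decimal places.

Mean z̄ = (76.7 + 79.6 + 64.5 + 78.4 + 74.6 + 61.4 + 87.8)/7 = 74.7143
Deviations: 1.9857, 4.8857, -10.2143, 3.6857, -0.1143, -13.3143, 13.0857
Σ_{t=1}^{5}(z_t−z̄)(z_{t+2}−z̄) = -51.6761
γ_2 = -51.6761 / 7 = -7.382

-7.382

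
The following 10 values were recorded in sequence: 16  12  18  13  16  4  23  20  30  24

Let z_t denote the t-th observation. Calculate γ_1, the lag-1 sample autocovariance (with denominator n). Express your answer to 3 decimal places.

Mean z̄ = (16 + 12 + 18 + 13 + 16 + 4 + 23 + 20 + 30 + 24)/10 = 17.6000
Σ_{t=1}^{9}(z_t−z̄)(z_{t+1}−z̄) = 82.6400
γ_1 = 82.6400 / 10 = 8.264

8.264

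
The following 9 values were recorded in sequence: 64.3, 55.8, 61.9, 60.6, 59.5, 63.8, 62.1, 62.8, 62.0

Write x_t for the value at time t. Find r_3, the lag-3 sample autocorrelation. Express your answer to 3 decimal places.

0.147

Mean x̄ = (64.3 + 55.8 + 61.9 + 60.6 + 59.5 + 63.8 + 62.1 + 62.8 + 62.0)/9 = 61.4222
Σ(x_t−x̄)(x_{t+3}−x̄) = (-2.3662) + (10.8072) + (1.1360) + (-0.5573) + (-2.6484) + (1.3738) = 7.7452
Denominator Σ(x_t−x̄)² = 52.8356
r_3 = 7.7452 / 52.8356 = 0.147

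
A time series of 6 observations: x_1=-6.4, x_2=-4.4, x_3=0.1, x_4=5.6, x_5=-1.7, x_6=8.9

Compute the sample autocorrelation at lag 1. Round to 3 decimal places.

Mean x̄ = (-6.4 − 4.4 + 0.1 + 5.6 − 1.7 + 8.9)/6 = 0.3500
Deviations from mean: -6.7500, -4.7500, -0.2500, 5.2500, -2.0500, 8.5500
Numerator Σ_{t=1}^{5}(x_t−x̄)(x_{t+1}−x̄) = 3.6475
Denominator Σ(x_t−x̄)² = 173.0550
r_1 = 3.6475 / 173.0550 = 0.021

0.021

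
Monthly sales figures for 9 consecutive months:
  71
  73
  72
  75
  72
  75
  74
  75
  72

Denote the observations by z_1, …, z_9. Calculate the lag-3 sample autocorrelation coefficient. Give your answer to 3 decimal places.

-0.451

Mean z̄ = (71 + 73 + 72 + 75 + 72 + 75 + 74 + 75 + 72)/9 = 73.2222
Σ(z_t−z̄)(z_{t+3}−z̄) = (-3.9506) + (0.2716) + (-2.1728) + (1.3827) + (-2.1728) + (-2.1728) = -8.8148
Denominator Σ(z_t−z̄)² = 19.5556
r_3 = -8.8148 / 19.5556 = -0.451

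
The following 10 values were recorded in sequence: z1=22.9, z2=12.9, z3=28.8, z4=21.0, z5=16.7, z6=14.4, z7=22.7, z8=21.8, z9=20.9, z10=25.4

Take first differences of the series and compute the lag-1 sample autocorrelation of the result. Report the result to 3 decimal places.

-0.515

First differences Δz: -10.0, 15.9, -7.8, -4.3, -2.3, 8.3, -0.9, -0.9, 4.5
Mean of differences = 0.2778
Numerator Σ(Δz_t−Δz̄)(Δz_{t+1}−Δz̄) = -271.6894
Denominator Σ(Δz_t−Δz̄)² = 527.4956
r_1(Δz) = -271.6894 / 527.4956 = -0.515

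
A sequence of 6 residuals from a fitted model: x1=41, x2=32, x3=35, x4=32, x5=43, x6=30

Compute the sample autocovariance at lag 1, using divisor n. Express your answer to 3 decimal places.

Mean x̄ = (41 + 32 + 35 + 32 + 43 + 30)/6 = 35.5000
Deviations: 5.5000, -3.5000, -0.5000, -3.5000, 7.5000, -5.5000
Σ_{t=1}^{5}(x_t−x̄)(x_{t+1}−x̄) = -83.2500
γ_1 = -83.2500 / 6 = -13.875

-13.875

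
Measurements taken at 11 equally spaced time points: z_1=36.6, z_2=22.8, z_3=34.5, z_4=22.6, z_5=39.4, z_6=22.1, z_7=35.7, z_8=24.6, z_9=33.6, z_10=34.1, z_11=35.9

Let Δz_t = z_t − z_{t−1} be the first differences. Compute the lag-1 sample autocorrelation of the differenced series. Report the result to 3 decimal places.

First differences Δz: -13.8, 11.7, -11.9, 16.8, -17.3, 13.6, -11.1, 9.0, 0.5, 1.8
Mean of differences = -0.0700
Numerator Σ(Δz_t−Δz̄)(Δz_{t+1}−Δz̄) = -1271.2039
Denominator Σ(Δz_t−Δz̄)² = 1443.0810
r_1(Δz) = -1271.2039 / 1443.0810 = -0.881

-0.881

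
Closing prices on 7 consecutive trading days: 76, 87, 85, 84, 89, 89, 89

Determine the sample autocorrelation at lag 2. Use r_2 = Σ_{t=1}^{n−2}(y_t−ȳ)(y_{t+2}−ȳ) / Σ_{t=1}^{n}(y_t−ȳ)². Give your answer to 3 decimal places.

Mean ȳ = (76 + 87 + 85 + 84 + 89 + 89 + 89)/7 = 85.5714
Deviations from mean: -9.5714, 1.4286, -0.5714, -1.5714, 3.4286, 3.4286, 3.4286
Numerator Σ_{t=1}^{5}(y_t−ȳ)(y_{t+2}−ȳ) = 7.6327
Denominator Σ(y_t−ȳ)² = 131.7143
r_2 = 7.6327 / 131.7143 = 0.058

0.058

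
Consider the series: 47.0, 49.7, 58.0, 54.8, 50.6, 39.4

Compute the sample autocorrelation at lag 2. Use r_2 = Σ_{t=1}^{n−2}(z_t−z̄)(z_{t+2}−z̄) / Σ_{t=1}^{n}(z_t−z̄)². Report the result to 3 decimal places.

-0.337

Mean z̄ = (47.0 + 49.7 + 58.0 + 54.8 + 50.6 + 39.4)/6 = 49.9167
Deviations from mean: -2.9167, -0.2167, 8.0833, 4.8833, 0.6833, -10.5167
Σ(z_t−z̄)(z_{t+2}−z̄) = (-23.5764) + (-1.0581) + (5.5236) + (-51.3564) = -70.4672
Denominator Σ(z_t−z̄)² = 208.8083
r_2 = -70.4672 / 208.8083 = -0.337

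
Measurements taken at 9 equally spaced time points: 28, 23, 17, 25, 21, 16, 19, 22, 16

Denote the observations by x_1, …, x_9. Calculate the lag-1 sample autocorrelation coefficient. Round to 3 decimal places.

-0.057

Mean x̄ = (28 + 23 + 17 + 25 + 21 + 16 + 19 + 22 + 16)/9 = 20.7778
Numerator Σ_{t=1}^{8}(x_t−x̄)(x_{t+1}−x̄) = -7.9383
Denominator Σ(x_t−x̄)² = 139.5556
r_1 = -7.9383 / 139.5556 = -0.057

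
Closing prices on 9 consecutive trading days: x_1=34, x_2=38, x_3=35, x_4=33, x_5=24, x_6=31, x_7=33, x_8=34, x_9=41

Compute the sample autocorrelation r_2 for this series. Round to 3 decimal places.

-0.073

Mean x̄ = (34 + 38 + 35 + 33 + 24 + 31 + 33 + 34 + 41)/9 = 33.6667
Numerator Σ_{t=1}^{7}(x_t−x̄)(x_{t+2}−x̄) = -12.8889
Denominator Σ(x_t−x̄)² = 176.0000
r_2 = -12.8889 / 176.0000 = -0.073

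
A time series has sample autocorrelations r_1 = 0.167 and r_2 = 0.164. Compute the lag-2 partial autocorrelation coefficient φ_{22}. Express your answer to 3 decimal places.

0.140

φ_{22} = (r_2 − r_1²) / (1 − r_1²)
r_1² = (0.167)² = 0.027889
Numerator = 0.164 − 0.0279 = 0.1361; denominator = 1 − 0.0279 = 0.9721
φ_{22} = 0.1361 / 0.9721 = 0.140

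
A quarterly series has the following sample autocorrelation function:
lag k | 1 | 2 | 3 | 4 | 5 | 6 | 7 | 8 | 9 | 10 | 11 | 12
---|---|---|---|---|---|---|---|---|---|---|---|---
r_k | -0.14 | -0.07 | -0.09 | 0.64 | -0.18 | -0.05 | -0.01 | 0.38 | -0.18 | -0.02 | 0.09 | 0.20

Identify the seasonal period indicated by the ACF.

The largest autocorrelation is r_4 = 0.64, with weaker echoes at lags 8 (0.38) and 12 (0.20); the remaining lags stay at or below 0.09.
The dominant spike at lag 4 indicates a seasonal period of 4.

4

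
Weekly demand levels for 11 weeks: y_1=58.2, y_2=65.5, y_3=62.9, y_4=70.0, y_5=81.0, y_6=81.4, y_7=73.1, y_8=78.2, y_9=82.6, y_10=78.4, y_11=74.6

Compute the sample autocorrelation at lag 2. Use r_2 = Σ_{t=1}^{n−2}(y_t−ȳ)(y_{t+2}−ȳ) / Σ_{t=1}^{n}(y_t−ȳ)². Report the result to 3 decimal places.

Mean ȳ = (58.2 + 65.5 + 62.9 + 70.0 + 81.0 + 81.4 + 73.1 + 78.2 + 82.6 + 78.4 + 74.6)/11 = 73.2636
Numerator Σ_{t=1}^{9}(y_t−ȳ)(y_{t+2}−ȳ) = 149.9228
Denominator Σ(y_t−ȳ)² = 671.0255
r_2 = 149.9228 / 671.0255 = 0.223

0.223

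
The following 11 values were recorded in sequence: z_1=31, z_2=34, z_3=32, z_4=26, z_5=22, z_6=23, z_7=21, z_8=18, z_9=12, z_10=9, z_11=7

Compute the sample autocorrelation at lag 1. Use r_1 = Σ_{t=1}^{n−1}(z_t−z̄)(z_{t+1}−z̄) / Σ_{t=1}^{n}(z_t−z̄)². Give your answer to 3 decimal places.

Mean z̄ = (31 + 34 + 32 + 26 + 22 + 23 + 21 + 18 + 12 + 9 + 7)/11 = 21.3636
Numerator Σ_{t=1}^{10}(z_t−z̄)(z_{t+1}−z̄) = 634.9587
Denominator Σ(z_t−z̄)² = 848.5455
r_1 = 634.9587 / 848.5455 = 0.748

0.748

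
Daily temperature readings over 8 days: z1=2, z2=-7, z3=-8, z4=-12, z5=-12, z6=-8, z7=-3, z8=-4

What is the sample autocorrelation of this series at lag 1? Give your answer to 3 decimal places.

Mean z̄ = (2 − 7 − 8 − 12 − 12 − 8 − 3 − 4)/8 = -6.5000
Deviations from mean: 8.5000, -0.5000, -1.5000, -5.5000, -5.5000, -1.5000, 3.5000, 2.5000
Σ(z_t−z̄)(z_{t+1}−z̄) = (-4.2500) + (0.7500) + (8.2500) + (30.2500) + (8.2500) + (-5.2500) + (8.7500) = 46.7500
Denominator Σ(z_t−z̄)² = 156.0000
r_1 = 46.7500 / 156.0000 = 0.300

0.300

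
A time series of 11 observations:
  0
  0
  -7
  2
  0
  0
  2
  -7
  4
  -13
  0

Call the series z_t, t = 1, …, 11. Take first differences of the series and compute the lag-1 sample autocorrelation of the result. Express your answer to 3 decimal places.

First differences Δz: 0, -7, 9, -2, 0, 2, -9, 11, -17, 13
Mean of differences = 0.0000
Numerator Σ(Δz_t−Δz̄)(Δz_{t+1}−Δz̄) = -606.0000
Denominator Σ(Δz_t−Δz̄)² = 798.0000
r_1(Δz) = -606.0000 / 798.0000 = -0.759

-0.759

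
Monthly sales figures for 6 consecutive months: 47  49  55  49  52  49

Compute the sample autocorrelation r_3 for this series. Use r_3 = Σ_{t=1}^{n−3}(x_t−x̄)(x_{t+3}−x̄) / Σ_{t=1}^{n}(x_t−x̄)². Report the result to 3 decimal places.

Mean x̄ = (47 + 49 + 55 + 49 + 52 + 49)/6 = 50.1667
Numerator Σ_{t=1}^{3}(x_t−x̄)(x_{t+3}−x̄) = -4.0833
Denominator Σ(x_t−x̄)² = 40.8333
r_3 = -4.0833 / 40.8333 = -0.100

-0.100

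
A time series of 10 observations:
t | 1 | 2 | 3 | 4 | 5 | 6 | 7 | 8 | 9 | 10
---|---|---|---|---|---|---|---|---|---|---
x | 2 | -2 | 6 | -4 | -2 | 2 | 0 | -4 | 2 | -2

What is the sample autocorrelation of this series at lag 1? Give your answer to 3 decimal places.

Mean x̄ = (2 − 2 + 6 − 4 − 2 + 2 + 0 − 4 + 2 − 2)/10 = -0.2000
Numerator Σ_{t=1}^{9}(x_t−x̄)(x_{t+1}−x̄) = -48.4400
Denominator Σ(x_t−x̄)² = 91.6000
r_1 = -48.4400 / 91.6000 = -0.529

-0.529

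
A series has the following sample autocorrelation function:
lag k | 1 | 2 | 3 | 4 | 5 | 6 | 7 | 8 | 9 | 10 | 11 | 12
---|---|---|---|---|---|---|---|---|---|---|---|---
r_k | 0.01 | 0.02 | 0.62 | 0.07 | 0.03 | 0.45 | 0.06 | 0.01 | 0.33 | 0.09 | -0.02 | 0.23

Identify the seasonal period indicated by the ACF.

The largest autocorrelation is r_3 = 0.62, with weaker echoes at lags 6 (0.45), 9 (0.33) and 12 (0.23); the remaining lags stay at or below 0.09.
The dominant spike at lag 3 indicates a seasonal period of 3.

3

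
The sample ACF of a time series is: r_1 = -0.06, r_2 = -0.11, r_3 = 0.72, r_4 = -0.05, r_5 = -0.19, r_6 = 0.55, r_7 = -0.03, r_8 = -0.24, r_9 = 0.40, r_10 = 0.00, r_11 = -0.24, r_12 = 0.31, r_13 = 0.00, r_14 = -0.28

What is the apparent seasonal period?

3

The largest autocorrelation is r_3 = 0.72, with weaker echoes at lags 6 (0.55), 9 (0.40) and 12 (0.31); the remaining lags stay at or below 0.00.
The dominant spike at lag 3 indicates a seasonal period of 3.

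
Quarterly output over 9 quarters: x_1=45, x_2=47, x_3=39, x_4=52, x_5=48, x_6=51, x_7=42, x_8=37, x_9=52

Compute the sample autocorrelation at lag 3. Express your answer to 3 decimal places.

Mean x̄ = (45 + 47 + 39 + 52 + 48 + 51 + 42 + 37 + 52)/9 = 45.8889
Numerator Σ_{t=1}^{6}(x_t−x̄)(x_{t+3}−x̄) = -49.5926
Denominator Σ(x_t−x̄)² = 248.8889
r_3 = -49.5926 / 248.8889 = -0.199

-0.199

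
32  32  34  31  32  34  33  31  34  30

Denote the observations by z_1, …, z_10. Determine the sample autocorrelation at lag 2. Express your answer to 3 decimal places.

-0.060

Mean z̄ = (32 + 32 + 34 + 31 + 32 + 34 + 33 + 31 + 34 + 30)/10 = 32.3000
Numerator Σ_{t=1}^{8}(z_t−z̄)(z_{t+2}−z̄) = -1.0800
Denominator Σ(z_t−z̄)² = 18.1000
r_2 = -1.0800 / 18.1000 = -0.060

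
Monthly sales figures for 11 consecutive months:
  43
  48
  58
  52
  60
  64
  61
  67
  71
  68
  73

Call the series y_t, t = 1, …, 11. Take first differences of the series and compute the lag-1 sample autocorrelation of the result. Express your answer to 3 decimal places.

First differences Δy: 5, 10, -6, 8, 4, -3, 6, 4, -3, 5
Mean of differences = 3.0000
Numerator Σ(Δy_t−Δȳ)(Δy_{t+1}−Δȳ) = -128.0000
Denominator Σ(Δy_t−Δȳ)² = 246.0000
r_1(Δy) = -128.0000 / 246.0000 = -0.520

-0.520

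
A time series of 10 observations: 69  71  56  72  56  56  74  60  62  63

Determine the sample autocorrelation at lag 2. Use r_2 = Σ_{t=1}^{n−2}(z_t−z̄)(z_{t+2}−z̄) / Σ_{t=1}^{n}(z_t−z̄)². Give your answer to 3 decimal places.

Mean z̄ = (69 + 71 + 56 + 72 + 56 + 56 + 74 + 60 + 62 + 63)/10 = 63.9000
Numerator Σ_{t=1}^{8}(z_t−z̄)(z_{t+2}−z̄) = -49.0200
Denominator Σ(z_t−z̄)² = 450.9000
r_2 = -49.0200 / 450.9000 = -0.109

-0.109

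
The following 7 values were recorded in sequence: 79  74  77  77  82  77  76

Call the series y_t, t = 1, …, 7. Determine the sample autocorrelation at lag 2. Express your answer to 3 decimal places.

-0.199

Mean ȳ = (79 + 74 + 77 + 77 + 82 + 77 + 76)/7 = 77.4286
Σ(y_t−ȳ)(y_{t+2}−ȳ) = (-0.6735) + (1.4694) + (-1.9592) + (0.1837) + (-6.5306) = -7.5102
Denominator Σ(y_t−ȳ)² = 37.7143
r_2 = -7.5102 / 37.7143 = -0.199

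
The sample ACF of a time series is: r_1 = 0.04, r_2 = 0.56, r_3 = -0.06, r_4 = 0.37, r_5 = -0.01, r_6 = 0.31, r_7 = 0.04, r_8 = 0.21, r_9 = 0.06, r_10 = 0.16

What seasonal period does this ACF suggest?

The largest autocorrelation is r_2 = 0.56, with weaker echoes at lags 4 (0.37), 6 (0.31), 8 (0.21) and 10 (0.16); the remaining lags stay at or below 0.06.
The dominant spike at lag 2 indicates a seasonal period of 2.

2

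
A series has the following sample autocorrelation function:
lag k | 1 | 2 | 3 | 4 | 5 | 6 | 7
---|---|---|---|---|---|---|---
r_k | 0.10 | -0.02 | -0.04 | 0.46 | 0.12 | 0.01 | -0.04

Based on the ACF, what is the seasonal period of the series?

The largest autocorrelation is r_4 = 0.46; the remaining lags stay at or below 0.12.
The dominant spike at lag 4 indicates a seasonal period of 4.

4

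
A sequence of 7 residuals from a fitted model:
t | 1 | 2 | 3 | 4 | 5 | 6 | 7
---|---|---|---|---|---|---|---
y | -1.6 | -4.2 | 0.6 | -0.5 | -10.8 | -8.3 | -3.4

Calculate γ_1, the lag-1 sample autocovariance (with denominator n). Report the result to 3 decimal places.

Mean ȳ = (-1.6 − 4.2 + 0.6 − 0.5 − 10.8 − 8.3 − 3.4)/7 = -4.0286
Deviations: 2.4286, -0.1714, 4.6286, 3.5286, -6.7714, -4.2714, 0.6286
Σ_{t=1}^{6}(y_t−ȳ)(y_{t+1}−ȳ) = 17.4678
γ_1 = 17.4678 / 7 = 2.495

2.495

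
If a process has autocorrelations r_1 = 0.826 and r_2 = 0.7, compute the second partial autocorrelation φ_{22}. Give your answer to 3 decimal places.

φ_{22} = (r_2 − r_1²) / (1 − r_1²)
r_1² = (0.826)² = 0.682276
Numerator = 0.7 − 0.6823 = 0.0177; denominator = 1 − 0.6823 = 0.3177
φ_{22} = 0.0177 / 0.3177 = 0.056

0.056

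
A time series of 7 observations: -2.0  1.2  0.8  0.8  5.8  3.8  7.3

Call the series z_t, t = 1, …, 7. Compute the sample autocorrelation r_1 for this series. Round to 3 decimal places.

Mean z̄ = (-2.0 + 1.2 + 0.8 + 0.8 + 5.8 + 3.8 + 7.3)/7 = 2.5286
Deviations from mean: -4.5286, -1.3286, -1.7286, -1.7286, 3.2714, 1.2714, 4.7714
Numerator Σ_{t=1}^{6}(z_t−z̄)(z_{t+1}−z̄) = 15.8720
Denominator Σ(z_t−z̄)² = 63.3343
r_1 = 15.8720 / 63.3343 = 0.251

0.251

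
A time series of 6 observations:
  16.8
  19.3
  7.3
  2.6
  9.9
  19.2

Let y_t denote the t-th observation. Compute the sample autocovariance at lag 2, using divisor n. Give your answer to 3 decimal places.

-23.706

Mean ȳ = (16.8 + 19.3 + 7.3 + 2.6 + 9.9 + 19.2)/6 = 12.5167
Deviations: 4.2833, 6.7833, -5.2167, -9.9167, -2.6167, 6.6833
Σ_{t=1}^{4}(y_t−ȳ)(y_{t+2}−ȳ) = -142.2389
γ_2 = -142.2389 / 6 = -23.706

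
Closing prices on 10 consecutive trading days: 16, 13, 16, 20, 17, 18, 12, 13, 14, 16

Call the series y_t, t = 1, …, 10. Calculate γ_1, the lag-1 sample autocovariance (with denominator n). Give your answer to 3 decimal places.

Mean ȳ = (16 + 13 + 16 + 20 + 17 + 18 + 12 + 13 + 14 + 16)/10 = 15.5000
Σ_{t=1}^{9}(y_t−ȳ)(y_{t+1}−ȳ) = 13.2500
γ_1 = 13.2500 / 10 = 1.325

1.325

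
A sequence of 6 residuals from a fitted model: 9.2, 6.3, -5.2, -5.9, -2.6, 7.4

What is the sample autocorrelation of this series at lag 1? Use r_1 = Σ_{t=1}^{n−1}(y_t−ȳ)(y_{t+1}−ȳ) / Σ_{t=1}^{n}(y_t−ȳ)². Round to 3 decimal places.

Mean ȳ = (9.2 + 6.3 − 5.2 − 5.9 − 2.6 + 7.4)/6 = 1.5333
Σ(y_t−ȳ)(y_{t+1}−ȳ) = (36.5444) + (-32.0956) + (50.0511) + (30.7244) + (-24.2489) = 60.9756
Denominator Σ(y_t−ȳ)² = 233.5933
r_1 = 60.9756 / 233.5933 = 0.261

0.261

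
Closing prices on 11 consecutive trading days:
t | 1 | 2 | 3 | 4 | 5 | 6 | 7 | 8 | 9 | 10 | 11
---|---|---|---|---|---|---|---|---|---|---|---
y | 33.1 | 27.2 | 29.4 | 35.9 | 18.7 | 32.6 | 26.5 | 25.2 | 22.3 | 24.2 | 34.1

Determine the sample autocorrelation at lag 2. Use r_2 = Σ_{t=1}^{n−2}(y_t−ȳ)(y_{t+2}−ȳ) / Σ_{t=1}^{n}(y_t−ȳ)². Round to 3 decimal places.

0.035

Mean ȳ = (33.1 + 27.2 + 29.4 + 35.9 + 18.7 + 32.6 + 26.5 + 25.2 + 22.3 + 24.2 + 34.1)/11 = 28.1091
Numerator Σ_{t=1}^{9}(y_t−ȳ)(y_{t+2}−ȳ) = 10.1953
Denominator Σ(y_t−ȳ)² = 292.7691
r_2 = 10.1953 / 292.7691 = 0.035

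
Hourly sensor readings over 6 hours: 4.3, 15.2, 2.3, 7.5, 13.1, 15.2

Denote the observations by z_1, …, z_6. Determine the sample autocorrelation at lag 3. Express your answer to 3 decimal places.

Mean z̄ = (4.3 + 15.2 + 2.3 + 7.5 + 13.1 + 15.2)/6 = 9.6000
Σ(z_t−z̄)(z_{t+3}−z̄) = (11.1300) + (19.6000) + (-40.8800) = -10.1500
Denominator Σ(z_t−z̄)² = 160.7600
r_3 = -10.1500 / 160.7600 = -0.063

-0.063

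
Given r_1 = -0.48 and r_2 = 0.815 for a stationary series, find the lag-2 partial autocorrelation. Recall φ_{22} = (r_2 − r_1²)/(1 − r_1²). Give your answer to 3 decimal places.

φ_{22} = (r_2 − r_1²) / (1 − r_1²)
r_1² = (-0.48)² = 0.2304
Numerator = 0.815 − 0.2304 = 0.5846; denominator = 1 − 0.2304 = 0.7696
φ_{22} = 0.5846 / 0.7696 = 0.760

0.760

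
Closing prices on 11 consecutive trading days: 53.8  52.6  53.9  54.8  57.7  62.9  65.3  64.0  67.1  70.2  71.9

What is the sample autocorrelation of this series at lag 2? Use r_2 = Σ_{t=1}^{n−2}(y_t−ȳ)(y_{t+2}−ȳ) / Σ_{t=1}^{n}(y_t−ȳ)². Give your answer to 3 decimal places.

Mean ȳ = (53.8 + 52.6 + 53.9 + 54.8 + 57.7 + 62.9 + 65.3 + 64.0 + 67.1 + 70.2 + 71.9)/11 = 61.2909
Numerator Σ_{t=1}^{9}(y_t−ȳ)(y_{t+2}−ȳ) = 226.8889
Denominator Σ(y_t−ȳ)² = 492.9691
r_2 = 226.8889 / 492.9691 = 0.460

0.460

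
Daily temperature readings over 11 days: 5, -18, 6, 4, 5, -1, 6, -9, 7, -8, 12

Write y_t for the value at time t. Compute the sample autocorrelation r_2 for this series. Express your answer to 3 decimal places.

0.258

Mean ȳ = (5 − 18 + 6 + 4 + 5 − 1 + 6 − 9 + 7 − 8 + 12)/11 = 0.8182
Numerator Σ_{t=1}^{9}(y_t−ȳ)(y_{t+2}−ȳ) = 204.9339
Denominator Σ(y_t−ȳ)² = 793.6364
r_2 = 204.9339 / 793.6364 = 0.258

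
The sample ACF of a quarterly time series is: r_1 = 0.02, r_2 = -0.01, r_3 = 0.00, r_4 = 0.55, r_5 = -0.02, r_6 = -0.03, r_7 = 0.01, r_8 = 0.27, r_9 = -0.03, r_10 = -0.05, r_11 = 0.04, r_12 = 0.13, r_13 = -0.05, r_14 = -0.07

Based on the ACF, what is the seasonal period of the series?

4

The largest autocorrelation is r_4 = 0.55, with a weaker echo at lag 8 (0.27); the remaining lags stay at or below 0.13.
The dominant spike at lag 4 indicates a seasonal period of 4.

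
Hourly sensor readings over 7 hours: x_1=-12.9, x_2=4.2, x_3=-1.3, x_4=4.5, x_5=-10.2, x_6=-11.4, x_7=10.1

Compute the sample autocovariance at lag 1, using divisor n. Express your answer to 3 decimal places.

-21.519

Mean x̄ = (-12.9 + 4.2 − 1.3 + 4.5 − 10.2 − 11.4 + 10.1)/7 = -2.4286
Deviations: -10.4714, 6.6286, 1.1286, 6.9286, -7.7714, -8.9714, 12.5286
Σ_{t=1}^{6}(x_t−x̄)(x_{t+1}−x̄) = -150.6337
γ_1 = -150.6337 / 7 = -21.519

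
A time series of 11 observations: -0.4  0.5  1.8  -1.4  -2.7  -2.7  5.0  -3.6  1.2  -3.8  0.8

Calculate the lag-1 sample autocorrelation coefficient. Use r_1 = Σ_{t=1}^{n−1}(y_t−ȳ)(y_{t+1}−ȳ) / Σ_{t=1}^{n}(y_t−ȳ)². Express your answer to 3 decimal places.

-0.515

Mean ȳ = (-0.4 + 0.5 + 1.8 − 1.4 − 2.7 − 2.7 + 5.0 − 3.6 + 1.2 − 3.8 + 0.8)/11 = -0.4818
Numerator Σ_{t=1}^{10}(y_t−ȳ)(y_{t+1}−ȳ) = -37.1485
Denominator Σ(y_t−ȳ)² = 72.1164
r_1 = -37.1485 / 72.1164 = -0.515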